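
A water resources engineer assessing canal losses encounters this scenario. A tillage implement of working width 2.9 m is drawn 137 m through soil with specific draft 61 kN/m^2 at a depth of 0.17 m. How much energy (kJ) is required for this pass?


E = k * d * w * L
  = 61 * 0.17 * 2.9 * 137
  = 4120.00 kJ


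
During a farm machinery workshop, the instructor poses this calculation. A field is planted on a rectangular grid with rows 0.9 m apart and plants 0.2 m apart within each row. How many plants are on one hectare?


D = 10000 / (row_sp * plant_sp)
  = 10000 / (0.9 * 0.2)
  = 10000 / 0.1800
  = 55555.56 plants/ha


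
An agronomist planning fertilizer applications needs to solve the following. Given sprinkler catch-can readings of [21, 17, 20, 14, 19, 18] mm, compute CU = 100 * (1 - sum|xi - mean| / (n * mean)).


xbar = 109 / 6 = 18.167
sum|xi - xbar| = 11
CU = 100 * (1 - 11 / (6 * 18.167))
   = 100 * (1 - 0.1009)
   = 89.91%


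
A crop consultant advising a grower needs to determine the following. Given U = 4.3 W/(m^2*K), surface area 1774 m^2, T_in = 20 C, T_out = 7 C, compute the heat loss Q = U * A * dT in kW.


dT = 20 - (7) = 13 K
Q = U * A * dT
  = 4.3 * 1774 * 13
  = 99166.60 W = 99.17 kW


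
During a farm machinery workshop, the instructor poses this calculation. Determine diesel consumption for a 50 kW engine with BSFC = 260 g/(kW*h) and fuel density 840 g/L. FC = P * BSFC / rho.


FC = P * BSFC / rho_fuel
   = 50 * 260 / 840
   = 13000 / 840
   = 15.48 L/h


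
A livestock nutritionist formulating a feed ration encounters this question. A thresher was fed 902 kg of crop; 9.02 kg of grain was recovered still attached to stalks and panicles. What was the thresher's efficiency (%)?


eta = (total - unthreshed) / total * 100
    = (902 - 9.02) / 902 * 100
    = 892.98 / 902 * 100
    = 99%


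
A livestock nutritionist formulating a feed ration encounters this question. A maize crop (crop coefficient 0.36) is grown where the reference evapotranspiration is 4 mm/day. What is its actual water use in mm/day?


ETc = Kc * ET0
    = 0.36 * 4
    = 1.44 mm/day


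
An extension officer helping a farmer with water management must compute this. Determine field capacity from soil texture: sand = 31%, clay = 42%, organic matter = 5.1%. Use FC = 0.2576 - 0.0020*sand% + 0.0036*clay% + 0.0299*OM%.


FC = 0.2576 - 0.0020*31 + 0.0036*42 + 0.0299*5.1
   = 0.2576 - 0.0620 + 0.1512 + 0.1525
   = 0.4993


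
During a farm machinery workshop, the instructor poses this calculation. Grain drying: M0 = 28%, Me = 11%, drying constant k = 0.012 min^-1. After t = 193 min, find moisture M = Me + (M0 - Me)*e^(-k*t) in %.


M = Me + (M0 - Me) * e^(-k*t)
  = 11 + (28 - 11) * e^(-0.012*193)
  = 11 + 17 * e^(-2.316)
  = 11 + 17 * 0.09867
  = 11 + 1.6773
  = 12.68%


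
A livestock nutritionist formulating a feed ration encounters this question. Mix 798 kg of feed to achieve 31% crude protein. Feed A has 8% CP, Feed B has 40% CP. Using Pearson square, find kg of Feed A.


parts_A = CP_b - target = 40 - 31 = 9
parts_B = target - CP_a = 31 - 8 = 23
total_parts = 9 + 23 = 32
Feed A = 798 * 9 / 32 = 224.44 kg
Feed B = 798 * 23 / 32 = 573.56 kg

224.44 kg


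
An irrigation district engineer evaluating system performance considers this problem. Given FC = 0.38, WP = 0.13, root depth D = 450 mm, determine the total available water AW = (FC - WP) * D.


AW = (FC - WP) * D
   = (0.38 - 0.13) * 450
   = 0.25 * 450
   = 112.50 mm


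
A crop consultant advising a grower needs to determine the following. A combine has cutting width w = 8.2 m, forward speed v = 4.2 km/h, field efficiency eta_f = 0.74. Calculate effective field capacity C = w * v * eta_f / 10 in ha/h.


C = w * v * eta_f / 10
  = 8.2 * 4.2 * 0.74 / 10
  = 25.49 / 10
  = 2.55 ha/h


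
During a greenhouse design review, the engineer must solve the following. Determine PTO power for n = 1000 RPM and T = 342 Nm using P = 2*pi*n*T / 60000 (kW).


P = 2*pi*n*T / 60000
  = 2*pi * 1000 * 342 / 60000
  = 2148849.38 / 60000
  = 35.81 kW


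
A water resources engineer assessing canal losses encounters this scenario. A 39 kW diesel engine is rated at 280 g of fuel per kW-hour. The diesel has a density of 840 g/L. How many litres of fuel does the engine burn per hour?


FC = P * BSFC / rho_fuel
   = 39 * 280 / 840
   = 10920 / 840
   = 13 L/h


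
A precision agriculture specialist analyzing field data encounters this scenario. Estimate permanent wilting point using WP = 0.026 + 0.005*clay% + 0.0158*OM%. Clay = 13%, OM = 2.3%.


WP = 0.026 + 0.005*13 + 0.0158*2.3
   = 0.026 + 0.0650 + 0.0363
   = 0.1273


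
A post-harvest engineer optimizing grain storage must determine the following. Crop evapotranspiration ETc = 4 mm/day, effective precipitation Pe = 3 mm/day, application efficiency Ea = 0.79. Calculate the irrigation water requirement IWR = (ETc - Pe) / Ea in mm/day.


IWR = (ETc - Pe) / Ea
    = (4 - 3) / 0.79
    = 1 / 0.79
    = 1.27 mm/day


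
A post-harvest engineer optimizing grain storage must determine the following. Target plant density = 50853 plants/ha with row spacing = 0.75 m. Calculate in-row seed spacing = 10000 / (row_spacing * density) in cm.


spacing = 10000 / (row_sp * density)
        = 10000 / (0.75 * 50853)
        = 10000 / 38139.75
        = 0.26219 m = 26.22 cm


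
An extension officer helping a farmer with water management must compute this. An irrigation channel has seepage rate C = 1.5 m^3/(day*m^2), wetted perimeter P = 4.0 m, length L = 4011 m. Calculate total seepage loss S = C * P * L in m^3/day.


S = C * P * L
  = 1.5 * 4.0 * 4011
  = 24066 m^3/day


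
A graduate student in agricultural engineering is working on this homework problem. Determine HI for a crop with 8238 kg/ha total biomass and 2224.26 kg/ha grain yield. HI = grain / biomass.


HI = grain_yield / biomass
   = 2224.26 / 8238
   = 0.27


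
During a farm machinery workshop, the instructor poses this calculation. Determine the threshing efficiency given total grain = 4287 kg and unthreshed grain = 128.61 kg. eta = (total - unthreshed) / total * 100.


eta = (total - unthreshed) / total * 100
    = (4287 - 128.61) / 4287 * 100
    = 4158.39 / 4287 * 100
    = 97%


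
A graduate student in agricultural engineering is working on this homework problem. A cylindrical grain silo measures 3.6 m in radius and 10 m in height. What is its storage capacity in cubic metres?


V = pi * r^2 * h
  = pi * 3.6^2 * 10
  = pi * 12.96 * 10
  = 407.15 m^3


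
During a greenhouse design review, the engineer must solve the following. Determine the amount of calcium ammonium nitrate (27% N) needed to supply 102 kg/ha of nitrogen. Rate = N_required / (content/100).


Rate = N_required / (N_content / 100)
     = 102 / (27 / 100)
     = 102 / 0.27
     = 377.78 kg/ha


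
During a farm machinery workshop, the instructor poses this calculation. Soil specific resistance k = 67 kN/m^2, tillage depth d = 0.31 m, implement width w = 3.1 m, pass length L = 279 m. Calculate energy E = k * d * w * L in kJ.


E = k * d * w * L
  = 67 * 0.31 * 3.1 * 279
  = 17963.97 kJ


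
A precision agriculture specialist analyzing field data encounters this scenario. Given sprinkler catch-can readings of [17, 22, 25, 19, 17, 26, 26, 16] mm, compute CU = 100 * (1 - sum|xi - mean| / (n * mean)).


xbar = 168 / 8 = 21
sum|xi - xbar| = 30
CU = 100 * (1 - 30 / (8 * 21))
   = 100 * (1 - 0.1786)
   = 82.14%


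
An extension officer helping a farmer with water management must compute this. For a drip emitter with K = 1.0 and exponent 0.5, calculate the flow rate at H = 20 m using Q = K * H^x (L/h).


Q = K * H^x
  = 1.0 * 20^0.5
  = 1.0 * 4.4721
  = 4.47 L/h


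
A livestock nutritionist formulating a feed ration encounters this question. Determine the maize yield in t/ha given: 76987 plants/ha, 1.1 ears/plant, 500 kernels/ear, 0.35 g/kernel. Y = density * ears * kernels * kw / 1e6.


Y = density * ears * kernels * kw
  = 76987 * 1.1 * 500 * 0.35 g/ha
  = 14819997.50 g/ha
  = 14820.00 kg/ha = 14.82 t/ha


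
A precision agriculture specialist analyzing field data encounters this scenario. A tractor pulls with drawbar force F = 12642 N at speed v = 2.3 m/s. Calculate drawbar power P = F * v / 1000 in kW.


P = F * v / 1000
  = 12642 * 2.3 / 1000
  = 29076.60 / 1000
  = 29.08 kW


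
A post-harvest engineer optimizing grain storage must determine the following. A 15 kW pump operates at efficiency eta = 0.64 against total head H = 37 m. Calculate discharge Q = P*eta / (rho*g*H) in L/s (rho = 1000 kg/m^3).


Q = (P * 1000 * eta) / (rho * g * H)
  = (15 * 1000 * 0.64) / (1000 * 9.81 * 37)
  = 9600 / 362970
  = 0.02645 m^3/s = 26.45 L/s


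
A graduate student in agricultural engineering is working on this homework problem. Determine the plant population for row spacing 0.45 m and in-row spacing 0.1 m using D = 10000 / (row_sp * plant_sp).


D = 10000 / (row_sp * plant_sp)
  = 10000 / (0.45 * 0.1)
  = 10000 / 0.0450
  = 222222.22 plants/ha


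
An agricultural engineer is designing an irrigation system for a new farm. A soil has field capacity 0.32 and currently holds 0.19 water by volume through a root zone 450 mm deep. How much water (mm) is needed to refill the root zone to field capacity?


SMD = (FC - theta) * D
    = (0.32 - 0.19) * 450
    = 0.130 * 450
    = 58.50 mm


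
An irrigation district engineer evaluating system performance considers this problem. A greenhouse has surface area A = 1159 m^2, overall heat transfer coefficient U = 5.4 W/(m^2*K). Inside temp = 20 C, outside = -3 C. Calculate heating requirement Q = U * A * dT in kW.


dT = 20 - (-3) = 23 K
Q = U * A * dT
  = 5.4 * 1159 * 23
  = 143947.80 W = 143.95 kW


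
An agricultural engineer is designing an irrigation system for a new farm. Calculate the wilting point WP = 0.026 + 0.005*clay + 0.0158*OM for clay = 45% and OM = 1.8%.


WP = 0.026 + 0.005*45 + 0.0158*1.8
   = 0.026 + 0.2250 + 0.0284
   = 0.2794


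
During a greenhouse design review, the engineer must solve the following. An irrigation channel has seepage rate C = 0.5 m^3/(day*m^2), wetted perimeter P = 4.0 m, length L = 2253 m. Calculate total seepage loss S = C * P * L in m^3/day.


S = C * P * L
  = 0.5 * 4.0 * 2253
  = 4506 m^3/day


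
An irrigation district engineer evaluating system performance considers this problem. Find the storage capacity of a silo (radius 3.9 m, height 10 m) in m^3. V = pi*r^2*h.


V = pi * r^2 * h
  = pi * 3.9^2 * 10
  = pi * 15.21 * 10
  = 477.84 m^3


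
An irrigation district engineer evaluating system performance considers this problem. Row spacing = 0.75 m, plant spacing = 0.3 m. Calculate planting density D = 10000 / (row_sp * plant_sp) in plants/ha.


D = 10000 / (row_sp * plant_sp)
  = 10000 / (0.75 * 0.3)
  = 10000 / 0.2250
  = 44444.44 plants/ha


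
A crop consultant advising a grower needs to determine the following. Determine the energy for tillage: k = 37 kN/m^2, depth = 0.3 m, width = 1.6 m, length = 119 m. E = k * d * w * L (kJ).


E = k * d * w * L
  = 37 * 0.3 * 1.6 * 119
  = 2113.44 kJ


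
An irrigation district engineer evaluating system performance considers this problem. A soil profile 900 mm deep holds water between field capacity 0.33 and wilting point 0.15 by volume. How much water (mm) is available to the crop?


AW = (FC - WP) * D
   = (0.33 - 0.15) * 900
   = 0.18 * 900
   = 162 mm


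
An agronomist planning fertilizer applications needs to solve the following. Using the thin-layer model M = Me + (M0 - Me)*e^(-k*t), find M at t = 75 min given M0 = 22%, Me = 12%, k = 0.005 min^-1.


M = Me + (M0 - Me) * e^(-k*t)
  = 12 + (22 - 12) * e^(-0.005*75)
  = 12 + 10 * e^(-0.375)
  = 12 + 10 * 0.68729
  = 12 + 6.8729
  = 18.87%


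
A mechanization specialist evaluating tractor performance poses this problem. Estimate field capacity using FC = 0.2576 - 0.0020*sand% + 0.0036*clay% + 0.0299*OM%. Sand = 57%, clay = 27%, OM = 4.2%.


FC = 0.2576 - 0.0020*57 + 0.0036*27 + 0.0299*4.2
   = 0.2576 - 0.1140 + 0.0972 + 0.1256
   = 0.3664


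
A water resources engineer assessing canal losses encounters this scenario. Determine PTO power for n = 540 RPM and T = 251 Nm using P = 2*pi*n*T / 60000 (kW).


P = 2*pi*n*T / 60000
  = 2*pi * 540 * 251 / 60000
  = 851622.94 / 60000
  = 14.19 kW


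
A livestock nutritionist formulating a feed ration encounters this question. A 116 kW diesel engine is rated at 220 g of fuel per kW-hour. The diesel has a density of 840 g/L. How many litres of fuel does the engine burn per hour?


FC = P * BSFC / rho_fuel
   = 116 * 220 / 840
   = 25520 / 840
   = 30.38 L/h


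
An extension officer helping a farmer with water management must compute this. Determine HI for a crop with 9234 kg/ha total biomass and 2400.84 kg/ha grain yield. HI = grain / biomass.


HI = grain_yield / biomass
   = 2400.84 / 9234
   = 0.26


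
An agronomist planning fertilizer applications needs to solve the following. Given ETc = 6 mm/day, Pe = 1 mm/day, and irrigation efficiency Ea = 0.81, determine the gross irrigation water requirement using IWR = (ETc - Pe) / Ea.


IWR = (ETc - Pe) / Ea
    = (6 - 1) / 0.81
    = 5 / 0.81
    = 6.17 mm/day


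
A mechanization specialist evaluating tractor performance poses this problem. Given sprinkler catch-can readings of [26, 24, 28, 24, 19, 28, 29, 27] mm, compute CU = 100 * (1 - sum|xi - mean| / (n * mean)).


xbar = 205 / 8 = 25.625
sum|xi - xbar| = 19.750
CU = 100 * (1 - 19.750 / (8 * 25.625))
   = 100 * (1 - 0.0963)
   = 90.37%


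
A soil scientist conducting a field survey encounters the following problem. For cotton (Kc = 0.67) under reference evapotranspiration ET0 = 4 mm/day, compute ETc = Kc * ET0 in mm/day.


ETc = Kc * ET0
    = 0.67 * 4
    = 2.68 mm/day


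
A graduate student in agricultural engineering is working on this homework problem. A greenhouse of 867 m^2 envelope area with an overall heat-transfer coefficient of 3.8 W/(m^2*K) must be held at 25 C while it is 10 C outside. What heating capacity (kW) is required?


dT = 25 - (10) = 15 K
Q = U * A * dT
  = 3.8 * 867 * 15
  = 49419 W = 49.42 kW


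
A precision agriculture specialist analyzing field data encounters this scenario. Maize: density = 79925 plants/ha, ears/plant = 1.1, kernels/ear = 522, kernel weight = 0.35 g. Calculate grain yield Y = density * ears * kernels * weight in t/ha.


Y = density * ears * kernels * kw
  = 79925 * 1.1 * 522 * 0.35 g/ha
  = 16062527.25 g/ha
  = 16062.53 kg/ha = 16.06 t/ha


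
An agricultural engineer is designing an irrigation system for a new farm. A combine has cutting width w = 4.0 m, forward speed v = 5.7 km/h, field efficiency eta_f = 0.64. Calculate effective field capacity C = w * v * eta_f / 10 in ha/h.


C = w * v * eta_f / 10
  = 4.0 * 5.7 * 0.64 / 10
  = 14.59 / 10
  = 1.46 ha/h


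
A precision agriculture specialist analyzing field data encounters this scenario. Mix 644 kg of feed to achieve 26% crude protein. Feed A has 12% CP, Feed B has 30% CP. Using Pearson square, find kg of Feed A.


parts_A = CP_b - target = 30 - 26 = 4
parts_B = target - CP_a = 26 - 12 = 14
total_parts = 4 + 14 = 18
Feed A = 644 * 4 / 18 = 143.11 kg
Feed B = 644 * 14 / 18 = 500.89 kg

143.11 kg


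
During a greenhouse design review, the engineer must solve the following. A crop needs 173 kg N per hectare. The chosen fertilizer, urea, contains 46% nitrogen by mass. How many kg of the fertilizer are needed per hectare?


Rate = N_required / (N_content / 100)
     = 173 / (46 / 100)
     = 173 / 0.46
     = 376.09 kg/ha


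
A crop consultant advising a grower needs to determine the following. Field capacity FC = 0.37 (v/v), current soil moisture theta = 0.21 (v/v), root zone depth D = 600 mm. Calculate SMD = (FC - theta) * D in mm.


SMD = (FC - theta) * D
    = (0.37 - 0.21) * 600
    = 0.160 * 600
    = 96 mm


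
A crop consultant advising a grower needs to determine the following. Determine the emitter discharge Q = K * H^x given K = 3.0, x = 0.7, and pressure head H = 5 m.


Q = K * H^x
  = 3.0 * 5^0.7
  = 3.0 * 3.0852
  = 9.26 L/h


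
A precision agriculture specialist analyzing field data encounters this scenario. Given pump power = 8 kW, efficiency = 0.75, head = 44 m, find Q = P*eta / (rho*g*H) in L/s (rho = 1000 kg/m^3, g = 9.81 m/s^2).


Q = (P * 1000 * eta) / (rho * g * H)
  = (8 * 1000 * 0.75) / (1000 * 9.81 * 44)
  = 6000 / 431640
  = 0.01390 m^3/s = 13.90 L/s


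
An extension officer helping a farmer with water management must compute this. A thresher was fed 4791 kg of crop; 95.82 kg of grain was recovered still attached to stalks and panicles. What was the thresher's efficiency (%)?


eta = (total - unthreshed) / total * 100
    = (4791 - 95.82) / 4791 * 100
    = 4695.18 / 4791 * 100
    = 98%


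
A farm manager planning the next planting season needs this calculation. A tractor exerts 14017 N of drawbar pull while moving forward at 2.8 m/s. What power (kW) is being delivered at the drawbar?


P = F * v / 1000
  = 14017 * 2.8 / 1000
  = 39247.60 / 1000
  = 39.25 kW


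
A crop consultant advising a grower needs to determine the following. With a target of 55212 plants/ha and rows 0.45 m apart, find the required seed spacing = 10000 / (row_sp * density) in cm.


spacing = 10000 / (row_sp * density)
        = 10000 / (0.45 * 55212)
        = 10000 / 24845.40
        = 0.40249 m = 40.25 cm


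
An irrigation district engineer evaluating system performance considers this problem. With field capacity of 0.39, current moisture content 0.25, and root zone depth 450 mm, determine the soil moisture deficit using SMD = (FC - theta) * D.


SMD = (FC - theta) * D
    = (0.39 - 0.25) * 450
    = 0.140 * 450
    = 63 mm


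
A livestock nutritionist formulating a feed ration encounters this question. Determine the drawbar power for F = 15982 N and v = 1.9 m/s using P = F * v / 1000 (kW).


P = F * v / 1000
  = 15982 * 1.9 / 1000
  = 30365.80 / 1000
  = 30.37 kW


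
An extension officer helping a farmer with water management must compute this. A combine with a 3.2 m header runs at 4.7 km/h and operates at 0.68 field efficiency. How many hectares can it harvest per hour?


C = w * v * eta_f / 10
  = 3.2 * 4.7 * 0.68 / 10
  = 10.23 / 10
  = 1.02 ha/h


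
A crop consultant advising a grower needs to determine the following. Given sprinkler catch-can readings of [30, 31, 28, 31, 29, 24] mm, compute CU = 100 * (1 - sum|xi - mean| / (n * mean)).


xbar = 173 / 6 = 28.833
sum|xi - xbar| = 11.333
CU = 100 * (1 - 11.333 / (6 * 28.833))
   = 100 * (1 - 0.0655)
   = 93.45%


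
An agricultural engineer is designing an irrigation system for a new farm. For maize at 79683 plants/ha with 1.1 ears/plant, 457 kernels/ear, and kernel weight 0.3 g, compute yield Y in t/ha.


Y = density * ears * kernels * kw
  = 79683 * 1.1 * 457 * 0.3 g/ha
  = 12016993.23 g/ha
  = 12016.99 kg/ha = 12.02 t/ha


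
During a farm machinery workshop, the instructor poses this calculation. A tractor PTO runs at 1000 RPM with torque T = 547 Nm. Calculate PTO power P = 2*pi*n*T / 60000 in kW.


P = 2*pi*n*T / 60000
  = 2*pi * 1000 * 547 / 60000
  = 3436902.36 / 60000
  = 57.28 kW


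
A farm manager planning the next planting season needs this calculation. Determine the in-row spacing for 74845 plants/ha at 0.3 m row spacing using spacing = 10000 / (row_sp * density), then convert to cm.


spacing = 10000 / (row_sp * density)
        = 10000 / (0.3 * 74845)
        = 10000 / 22453.50
        = 0.44536 m = 44.54 cm


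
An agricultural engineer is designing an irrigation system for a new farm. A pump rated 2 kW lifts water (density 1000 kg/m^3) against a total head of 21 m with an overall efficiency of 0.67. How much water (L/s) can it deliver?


Q = (P * 1000 * eta) / (rho * g * H)
  = (2 * 1000 * 0.67) / (1000 * 9.81 * 21)
  = 1340 / 206010
  = 0.00650 m^3/s = 6.50 L/s


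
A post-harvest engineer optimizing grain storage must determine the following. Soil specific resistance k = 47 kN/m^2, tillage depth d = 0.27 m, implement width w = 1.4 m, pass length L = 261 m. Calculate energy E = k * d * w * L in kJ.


E = k * d * w * L
  = 47 * 0.27 * 1.4 * 261
  = 4636.93 kJ


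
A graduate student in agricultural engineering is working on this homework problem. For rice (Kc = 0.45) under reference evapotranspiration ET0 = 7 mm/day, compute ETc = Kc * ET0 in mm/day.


ETc = Kc * ET0
    = 0.45 * 7
    = 3.15 mm/day


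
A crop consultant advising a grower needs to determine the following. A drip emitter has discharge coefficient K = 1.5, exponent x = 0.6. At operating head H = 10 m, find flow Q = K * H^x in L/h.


Q = K * H^x
  = 1.5 * 10^0.6
  = 1.5 * 3.9811
  = 5.97 L/h


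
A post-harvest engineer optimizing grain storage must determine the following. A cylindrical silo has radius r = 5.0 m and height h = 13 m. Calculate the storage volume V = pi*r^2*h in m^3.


V = pi * r^2 * h
  = pi * 5.0^2 * 13
  = pi * 25 * 13
  = 1021.02 m^3


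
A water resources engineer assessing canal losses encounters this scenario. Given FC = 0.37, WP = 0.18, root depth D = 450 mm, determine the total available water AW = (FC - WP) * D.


AW = (FC - WP) * D
   = (0.37 - 0.18) * 450
   = 0.19 * 450
   = 85.50 mm


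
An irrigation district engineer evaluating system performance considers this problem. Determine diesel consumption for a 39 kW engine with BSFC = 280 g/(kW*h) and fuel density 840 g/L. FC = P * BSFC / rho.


FC = P * BSFC / rho_fuel
   = 39 * 280 / 840
   = 10920 / 840
   = 13 L/h


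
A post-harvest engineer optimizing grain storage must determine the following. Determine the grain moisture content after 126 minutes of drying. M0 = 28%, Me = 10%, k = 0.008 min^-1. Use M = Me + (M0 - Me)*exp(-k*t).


M = Me + (M0 - Me) * e^(-k*t)
  = 10 + (28 - 10) * e^(-0.008*126)
  = 10 + 18 * e^(-1.008)
  = 10 + 18 * 0.36495
  = 10 + 6.5691
  = 16.57%


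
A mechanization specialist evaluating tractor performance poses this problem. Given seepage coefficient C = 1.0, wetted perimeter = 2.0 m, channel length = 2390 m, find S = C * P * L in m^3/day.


S = C * P * L
  = 1.0 * 2.0 * 2390
  = 4780 m^3/day


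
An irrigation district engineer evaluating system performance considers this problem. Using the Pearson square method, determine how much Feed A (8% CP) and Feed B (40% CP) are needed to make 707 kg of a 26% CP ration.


parts_A = CP_b - target = 40 - 26 = 14
parts_B = target - CP_a = 26 - 8 = 18
total_parts = 14 + 18 = 32
Feed A = 707 * 14 / 32 = 309.31 kg
Feed B = 707 * 18 / 32 = 397.69 kg

309.31 kg


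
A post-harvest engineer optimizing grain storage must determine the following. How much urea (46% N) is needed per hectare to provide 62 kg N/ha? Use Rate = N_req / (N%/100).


Rate = N_required / (N_content / 100)
     = 62 / (46 / 100)
     = 62 / 0.46
     = 134.78 kg/ha


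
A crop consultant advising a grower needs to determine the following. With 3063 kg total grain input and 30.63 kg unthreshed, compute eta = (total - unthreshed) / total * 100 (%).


eta = (total - unthreshed) / total * 100
    = (3063 - 30.63) / 3063 * 100
    = 3032.37 / 3063 * 100
    = 99%


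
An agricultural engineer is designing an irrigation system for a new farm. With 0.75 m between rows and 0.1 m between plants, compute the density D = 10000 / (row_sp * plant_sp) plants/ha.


D = 10000 / (row_sp * plant_sp)
  = 10000 / (0.75 * 0.1)
  = 10000 / 0.0750
  = 133333.33 plants/ha


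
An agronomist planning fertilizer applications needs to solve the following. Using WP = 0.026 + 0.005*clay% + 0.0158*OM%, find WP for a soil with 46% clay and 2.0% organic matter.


WP = 0.026 + 0.005*46 + 0.0158*2.0
   = 0.026 + 0.2300 + 0.0316
   = 0.2876


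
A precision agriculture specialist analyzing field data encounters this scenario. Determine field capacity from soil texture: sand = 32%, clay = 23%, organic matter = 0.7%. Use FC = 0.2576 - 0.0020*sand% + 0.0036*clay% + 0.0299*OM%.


FC = 0.2576 - 0.0020*32 + 0.0036*23 + 0.0299*0.7
   = 0.2576 - 0.0640 + 0.0828 + 0.0209
   = 0.2973


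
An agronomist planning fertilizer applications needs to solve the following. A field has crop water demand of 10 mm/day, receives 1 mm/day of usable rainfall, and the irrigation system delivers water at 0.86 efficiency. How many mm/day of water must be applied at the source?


IWR = (ETc - Pe) / Ea
    = (10 - 1) / 0.86
    = 9 / 0.86
    = 10.47 mm/day


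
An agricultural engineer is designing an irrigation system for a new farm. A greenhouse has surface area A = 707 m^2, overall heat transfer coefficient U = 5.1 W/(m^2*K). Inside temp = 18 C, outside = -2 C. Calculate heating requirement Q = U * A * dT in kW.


dT = 18 - (-2) = 20 K
Q = U * A * dT
  = 5.1 * 707 * 20
  = 72114 W = 72.11 kW


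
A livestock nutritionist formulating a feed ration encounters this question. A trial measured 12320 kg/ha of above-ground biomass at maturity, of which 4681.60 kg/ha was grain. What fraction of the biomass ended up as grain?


HI = grain_yield / biomass
   = 4681.60 / 12320
   = 0.38


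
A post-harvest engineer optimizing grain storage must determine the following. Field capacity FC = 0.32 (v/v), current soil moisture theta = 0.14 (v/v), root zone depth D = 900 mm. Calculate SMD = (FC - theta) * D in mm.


SMD = (FC - theta) * D
    = (0.32 - 0.14) * 900
    = 0.180 * 900
    = 162 mm


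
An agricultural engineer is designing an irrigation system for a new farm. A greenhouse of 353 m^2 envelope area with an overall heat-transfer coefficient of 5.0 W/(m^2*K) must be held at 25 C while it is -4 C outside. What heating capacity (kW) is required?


dT = 25 - (-4) = 29 K
Q = U * A * dT
  = 5.0 * 353 * 29
  = 51185 W = 51.19 kW


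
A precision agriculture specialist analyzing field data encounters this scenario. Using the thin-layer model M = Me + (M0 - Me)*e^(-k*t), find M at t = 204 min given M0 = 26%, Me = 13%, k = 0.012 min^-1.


M = Me + (M0 - Me) * e^(-k*t)
  = 13 + (26 - 13) * e^(-0.012*204)
  = 13 + 13 * e^(-2.448)
  = 13 + 13 * 0.08647
  = 13 + 1.1241
  = 14.12%


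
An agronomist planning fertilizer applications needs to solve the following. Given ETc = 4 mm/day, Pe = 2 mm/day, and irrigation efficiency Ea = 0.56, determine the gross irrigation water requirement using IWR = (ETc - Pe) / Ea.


IWR = (ETc - Pe) / Ea
    = (4 - 2) / 0.56
    = 2 / 0.56
    = 3.57 mm/day


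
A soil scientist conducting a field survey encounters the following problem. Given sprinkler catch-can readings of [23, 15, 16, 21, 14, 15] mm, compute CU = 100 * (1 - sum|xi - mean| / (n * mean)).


xbar = 104 / 6 = 17.333
sum|xi - xbar| = 18.667
CU = 100 * (1 - 18.667 / (6 * 17.333))
   = 100 * (1 - 0.1795)
   = 82.05%


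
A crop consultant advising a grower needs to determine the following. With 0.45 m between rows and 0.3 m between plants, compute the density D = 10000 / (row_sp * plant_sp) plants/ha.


D = 10000 / (row_sp * plant_sp)
  = 10000 / (0.45 * 0.3)
  = 10000 / 0.1350
  = 74074.07 plants/ha


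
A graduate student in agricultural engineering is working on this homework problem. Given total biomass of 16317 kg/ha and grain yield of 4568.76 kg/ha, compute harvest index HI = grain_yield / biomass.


HI = grain_yield / biomass
   = 4568.76 / 16317
   = 0.28


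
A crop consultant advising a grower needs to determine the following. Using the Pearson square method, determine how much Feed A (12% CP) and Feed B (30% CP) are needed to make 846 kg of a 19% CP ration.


parts_A = CP_b - target = 30 - 19 = 11
parts_B = target - CP_a = 19 - 12 = 7
total_parts = 11 + 7 = 18
Feed A = 846 * 11 / 18 = 517 kg
Feed B = 846 * 7 / 18 = 329 kg

517 kg


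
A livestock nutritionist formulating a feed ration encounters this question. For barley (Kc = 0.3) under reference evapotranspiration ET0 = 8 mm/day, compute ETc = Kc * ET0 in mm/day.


ETc = Kc * ET0
    = 0.3 * 8
    = 2.40 mm/day


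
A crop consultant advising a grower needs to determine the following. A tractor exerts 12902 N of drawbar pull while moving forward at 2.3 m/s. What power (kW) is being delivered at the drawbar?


P = F * v / 1000
  = 12902 * 2.3 / 1000
  = 29674.60 / 1000
  = 29.67 kW


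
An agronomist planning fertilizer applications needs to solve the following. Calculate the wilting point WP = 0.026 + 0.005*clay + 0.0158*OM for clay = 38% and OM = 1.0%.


WP = 0.026 + 0.005*38 + 0.0158*1.0
   = 0.026 + 0.1900 + 0.0158
   = 0.2318


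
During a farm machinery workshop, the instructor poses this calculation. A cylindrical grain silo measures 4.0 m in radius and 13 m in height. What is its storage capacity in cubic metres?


V = pi * r^2 * h
  = pi * 4.0^2 * 13
  = pi * 16 * 13
  = 653.45 m^3


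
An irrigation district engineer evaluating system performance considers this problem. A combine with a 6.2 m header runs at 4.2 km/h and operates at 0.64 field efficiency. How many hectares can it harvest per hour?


C = w * v * eta_f / 10
  = 6.2 * 4.2 * 0.64 / 10
  = 16.67 / 10
  = 1.67 ha/h


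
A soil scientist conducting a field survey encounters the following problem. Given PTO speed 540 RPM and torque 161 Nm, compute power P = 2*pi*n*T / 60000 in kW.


P = 2*pi*n*T / 60000
  = 2*pi * 540 * 161 / 60000
  = 546260.13 / 60000
  = 9.10 kW


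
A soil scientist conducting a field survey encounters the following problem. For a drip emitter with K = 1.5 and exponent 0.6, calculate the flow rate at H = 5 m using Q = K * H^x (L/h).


Q = K * H^x
  = 1.5 * 5^0.6
  = 1.5 * 2.6265
  = 3.94 L/h


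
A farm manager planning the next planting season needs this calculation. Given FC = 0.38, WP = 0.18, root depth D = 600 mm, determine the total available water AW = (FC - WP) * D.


AW = (FC - WP) * D
   = (0.38 - 0.18) * 600
   = 0.20 * 600
   = 120 mm


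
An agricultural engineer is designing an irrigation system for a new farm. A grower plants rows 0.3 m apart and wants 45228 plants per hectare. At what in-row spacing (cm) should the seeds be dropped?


spacing = 10000 / (row_sp * density)
        = 10000 / (0.3 * 45228)
        = 10000 / 13568.40
        = 0.73701 m = 73.70 cm


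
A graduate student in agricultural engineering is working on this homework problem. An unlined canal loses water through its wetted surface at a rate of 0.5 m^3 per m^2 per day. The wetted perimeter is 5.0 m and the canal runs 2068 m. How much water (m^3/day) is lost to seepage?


S = C * P * L
  = 0.5 * 5.0 * 2068
  = 5170 m^3/day


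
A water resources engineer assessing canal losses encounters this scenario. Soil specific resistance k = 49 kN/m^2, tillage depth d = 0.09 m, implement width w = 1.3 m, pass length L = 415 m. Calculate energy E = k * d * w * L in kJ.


E = k * d * w * L
  = 49 * 0.09 * 1.3 * 415
  = 2379.20 kJ


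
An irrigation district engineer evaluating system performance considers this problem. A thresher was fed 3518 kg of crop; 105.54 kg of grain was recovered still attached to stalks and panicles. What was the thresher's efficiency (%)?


eta = (total - unthreshed) / total * 100
    = (3518 - 105.54) / 3518 * 100
    = 3412.46 / 3518 * 100
    = 97%


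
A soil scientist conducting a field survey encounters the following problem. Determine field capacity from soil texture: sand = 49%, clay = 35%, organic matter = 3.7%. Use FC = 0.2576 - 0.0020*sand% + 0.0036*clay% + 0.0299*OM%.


FC = 0.2576 - 0.0020*49 + 0.0036*35 + 0.0299*3.7
   = 0.2576 - 0.0980 + 0.1260 + 0.1106
   = 0.3962


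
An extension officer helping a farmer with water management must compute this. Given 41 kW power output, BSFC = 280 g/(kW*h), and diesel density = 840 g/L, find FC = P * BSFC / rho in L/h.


FC = P * BSFC / rho_fuel
   = 41 * 280 / 840
   = 11480 / 840
   = 13.67 L/h


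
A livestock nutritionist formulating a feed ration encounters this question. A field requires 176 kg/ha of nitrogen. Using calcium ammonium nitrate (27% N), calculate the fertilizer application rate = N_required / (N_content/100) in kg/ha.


Rate = N_required / (N_content / 100)
     = 176 / (27 / 100)
     = 176 / 0.27
     = 651.85 kg/ha


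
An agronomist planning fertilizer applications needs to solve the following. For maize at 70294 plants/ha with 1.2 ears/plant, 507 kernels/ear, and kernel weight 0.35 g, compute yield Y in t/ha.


Y = density * ears * kernels * kw
  = 70294 * 1.2 * 507 * 0.35 g/ha
  = 14968404.36 g/ha
  = 14968.40 kg/ha = 14.97 t/ha


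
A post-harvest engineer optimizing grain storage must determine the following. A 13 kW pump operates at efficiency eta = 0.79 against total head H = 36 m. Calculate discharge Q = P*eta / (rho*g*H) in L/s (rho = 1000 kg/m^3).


Q = (P * 1000 * eta) / (rho * g * H)
  = (13 * 1000 * 0.79) / (1000 * 9.81 * 36)
  = 10270 / 353160
  = 0.02908 m^3/s = 29.08 L/s


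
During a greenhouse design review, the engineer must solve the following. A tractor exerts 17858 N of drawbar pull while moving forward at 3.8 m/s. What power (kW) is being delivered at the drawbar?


P = F * v / 1000
  = 17858 * 3.8 / 1000
  = 67860.40 / 1000
  = 67.86 kW


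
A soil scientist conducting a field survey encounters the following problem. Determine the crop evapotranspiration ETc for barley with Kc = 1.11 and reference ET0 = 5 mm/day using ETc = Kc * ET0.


ETc = Kc * ET0
    = 1.11 * 5
    = 5.55 mm/day


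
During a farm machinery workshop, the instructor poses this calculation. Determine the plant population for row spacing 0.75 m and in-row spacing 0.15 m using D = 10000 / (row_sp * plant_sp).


D = 10000 / (row_sp * plant_sp)
  = 10000 / (0.75 * 0.15)
  = 10000 / 0.1125
  = 88888.89 plants/ha


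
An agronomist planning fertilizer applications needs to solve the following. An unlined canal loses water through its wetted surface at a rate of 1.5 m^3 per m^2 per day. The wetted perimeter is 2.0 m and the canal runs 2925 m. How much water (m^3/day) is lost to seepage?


S = C * P * L
  = 1.5 * 2.0 * 2925
  = 8775 m^3/day


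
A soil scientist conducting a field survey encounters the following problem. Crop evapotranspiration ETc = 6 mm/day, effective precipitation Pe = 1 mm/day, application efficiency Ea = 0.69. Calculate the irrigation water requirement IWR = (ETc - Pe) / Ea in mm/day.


IWR = (ETc - Pe) / Ea
    = (6 - 1) / 0.69
    = 5 / 0.69
    = 7.25 mm/day


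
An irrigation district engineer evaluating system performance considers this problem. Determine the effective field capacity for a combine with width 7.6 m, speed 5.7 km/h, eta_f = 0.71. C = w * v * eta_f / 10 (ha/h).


C = w * v * eta_f / 10
  = 7.6 * 5.7 * 0.71 / 10
  = 30.76 / 10
  = 3.08 ha/h


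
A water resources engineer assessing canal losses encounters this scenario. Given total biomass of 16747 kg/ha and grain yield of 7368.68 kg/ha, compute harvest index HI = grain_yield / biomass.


HI = grain_yield / biomass
   = 7368.68 / 16747
   = 0.44


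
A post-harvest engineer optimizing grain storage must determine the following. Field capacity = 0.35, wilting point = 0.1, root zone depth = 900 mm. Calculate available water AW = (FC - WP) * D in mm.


AW = (FC - WP) * D
   = (0.35 - 0.1) * 900
   = 0.25 * 900
   = 225 mm


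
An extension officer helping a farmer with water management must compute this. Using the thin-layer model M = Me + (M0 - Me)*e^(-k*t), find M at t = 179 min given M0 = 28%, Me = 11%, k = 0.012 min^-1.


M = Me + (M0 - Me) * e^(-k*t)
  = 11 + (28 - 11) * e^(-0.012*179)
  = 11 + 17 * e^(-2.148)
  = 11 + 17 * 0.11672
  = 11 + 1.9842
  = 12.98%


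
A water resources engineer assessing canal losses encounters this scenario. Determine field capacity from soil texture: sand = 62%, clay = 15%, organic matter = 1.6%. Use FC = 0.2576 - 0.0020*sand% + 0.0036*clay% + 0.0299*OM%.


FC = 0.2576 - 0.0020*62 + 0.0036*15 + 0.0299*1.6
   = 0.2576 - 0.1240 + 0.0540 + 0.0478
   = 0.2354


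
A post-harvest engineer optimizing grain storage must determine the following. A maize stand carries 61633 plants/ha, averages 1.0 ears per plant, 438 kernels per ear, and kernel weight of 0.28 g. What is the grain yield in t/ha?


Y = density * ears * kernels * kw
  = 61633 * 1.0 * 438 * 0.28 g/ha
  = 7558671.12 g/ha
  = 7558.67 kg/ha = 7.56 t/ha


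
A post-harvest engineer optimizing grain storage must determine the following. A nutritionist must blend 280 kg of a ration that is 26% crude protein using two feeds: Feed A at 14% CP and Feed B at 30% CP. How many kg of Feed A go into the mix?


parts_A = CP_b - target = 30 - 26 = 4
parts_B = target - CP_a = 26 - 14 = 12
total_parts = 4 + 12 = 16
Feed A = 280 * 4 / 16 = 70 kg
Feed B = 280 * 12 / 16 = 210 kg

70 kg


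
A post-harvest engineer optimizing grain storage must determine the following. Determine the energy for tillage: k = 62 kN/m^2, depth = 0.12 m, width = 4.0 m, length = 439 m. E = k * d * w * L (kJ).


E = k * d * w * L
  = 62 * 0.12 * 4.0 * 439
  = 13064.64 kJ


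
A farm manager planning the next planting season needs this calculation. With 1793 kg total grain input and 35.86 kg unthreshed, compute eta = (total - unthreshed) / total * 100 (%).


eta = (total - unthreshed) / total * 100
    = (1793 - 35.86) / 1793 * 100
    = 1757.14 / 1793 * 100
    = 98%


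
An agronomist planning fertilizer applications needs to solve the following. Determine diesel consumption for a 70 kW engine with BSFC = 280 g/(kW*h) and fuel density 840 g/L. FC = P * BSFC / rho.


FC = P * BSFC / rho_fuel
   = 70 * 280 / 840
   = 19600 / 840
   = 23.33 L/h


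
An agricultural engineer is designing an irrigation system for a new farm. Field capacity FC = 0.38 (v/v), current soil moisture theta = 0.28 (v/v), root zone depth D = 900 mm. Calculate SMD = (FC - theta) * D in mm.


SMD = (FC - theta) * D
    = (0.38 - 0.28) * 900
    = 0.100 * 900
    = 90 mm


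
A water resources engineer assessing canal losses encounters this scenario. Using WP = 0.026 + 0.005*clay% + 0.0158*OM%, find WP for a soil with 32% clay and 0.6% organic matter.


WP = 0.026 + 0.005*32 + 0.0158*0.6
   = 0.026 + 0.1600 + 0.0095
   = 0.1955


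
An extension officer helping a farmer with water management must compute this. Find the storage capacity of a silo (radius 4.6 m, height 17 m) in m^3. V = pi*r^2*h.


V = pi * r^2 * h
  = pi * 4.6^2 * 17
  = pi * 21.16 * 17
  = 1130.09 m^3


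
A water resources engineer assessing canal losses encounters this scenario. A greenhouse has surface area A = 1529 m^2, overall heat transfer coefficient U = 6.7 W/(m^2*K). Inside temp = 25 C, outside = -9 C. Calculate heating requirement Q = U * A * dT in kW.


dT = 25 - (-9) = 34 K
Q = U * A * dT
  = 6.7 * 1529 * 34
  = 348306.20 W = 348.31 kW


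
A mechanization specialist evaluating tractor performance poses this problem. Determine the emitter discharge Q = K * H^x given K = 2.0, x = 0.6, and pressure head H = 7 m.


Q = K * H^x
  = 2.0 * 7^0.6
  = 2.0 * 3.2141
  = 6.43 L/h


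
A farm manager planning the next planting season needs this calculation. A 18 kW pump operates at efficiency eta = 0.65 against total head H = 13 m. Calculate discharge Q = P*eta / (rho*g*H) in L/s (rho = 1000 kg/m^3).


Q = (P * 1000 * eta) / (rho * g * H)
  = (18 * 1000 * 0.65) / (1000 * 9.81 * 13)
  = 11700 / 127530
  = 0.09174 m^3/s = 91.74 L/s


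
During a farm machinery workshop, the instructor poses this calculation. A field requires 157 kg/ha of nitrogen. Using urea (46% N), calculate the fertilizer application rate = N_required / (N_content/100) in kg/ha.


Rate = N_required / (N_content / 100)
     = 157 / (46 / 100)
     = 157 / 0.46
     = 341.30 kg/ha
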